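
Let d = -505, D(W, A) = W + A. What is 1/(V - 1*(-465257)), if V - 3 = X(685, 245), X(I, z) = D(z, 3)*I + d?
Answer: 1/634635 ≈ 1.5757e-6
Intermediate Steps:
D(W, A) = A + W
X(I, z) = -505 + I*(3 + z) (X(I, z) = (3 + z)*I - 505 = I*(3 + z) - 505 = -505 + I*(3 + z))
V = 169378 (V = 3 + (-505 + 685*(3 + 245)) = 3 + (-505 + 685*248) = 3 + (-505 + 169880) = 3 + 169375 = 169378)
1/(V - 1*(-465257)) = 1/(169378 - 1*(-465257)) = 1/(169378 + 465257) = 1/634635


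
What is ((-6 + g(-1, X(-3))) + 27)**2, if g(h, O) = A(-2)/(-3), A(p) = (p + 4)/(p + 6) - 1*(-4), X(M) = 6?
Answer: 1521/4 ≈ 380.25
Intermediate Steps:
A(p) = 4 + (4 + p)/(6 + p) (A(p) = (4 + p)/(6 + p) + 4 = 4 + (4 + p)/(6 + p))
g(h, O) = -3/2 (g(h, O) = ((28 + 5*(-2))/(6 - 2))/(-3) = ((28 - 10)/4)*(-1/3) = ((1/4)*18)*(-1/3) = (9/2)*(-1/3) = -3/2)
((-6 + g(-1, X(-3))) + 27)**2 = ((-6 - 3/2) + 27)**2 = (-15/2 + 27)**2 = (39/2)**2 = 1521/4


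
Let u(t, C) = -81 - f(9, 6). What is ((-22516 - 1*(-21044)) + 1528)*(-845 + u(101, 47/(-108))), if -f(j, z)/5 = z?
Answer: -50176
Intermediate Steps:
f(j, z) = -5*z
u(t, C) = -51 (u(t, C) = -81 - (-5)*6 = -81 - 1*(-30) = -81 + 30 = -51)
((-22516 - 1*(-21044)) + 1528)*(-845 + u(101, 47/(-108))) = ((-22516 - 1*(-21044)) + 1528)*(-845 - 51) = ((-22516 + 21044) + 1528)*(-896) = (-1472 + 1528)*(-896) = 56*(-896) = -50176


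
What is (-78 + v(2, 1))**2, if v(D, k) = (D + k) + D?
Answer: 5329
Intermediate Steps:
v(D, k) = k + 2*D
(-78 + v(2, 1))**2 = (-78 + (1 + 2*2))**2 = (-78 + (1 + 4))**2 = (-78 + 5)**2 = (-73)**2 = 5329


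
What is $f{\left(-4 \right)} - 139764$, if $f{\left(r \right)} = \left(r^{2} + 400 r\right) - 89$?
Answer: $-141437$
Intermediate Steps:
$f{\left(r \right)} = -89 + r^{2} + 400 r$
$f{\left(-4 \right)} - 139764 = \left(-89 + \left(-4\right)^{2} + 400 \left(-4\right)\right) - 139764 = \left(-89 + 16 - 1600\right) - 139764 = -1673 - 139764 = -141437$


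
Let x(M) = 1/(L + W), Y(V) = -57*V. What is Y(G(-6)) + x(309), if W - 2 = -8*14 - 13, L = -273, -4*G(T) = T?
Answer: -33859/396 ≈ -85.503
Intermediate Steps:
G(T) = -T/4
W = -123 (W = 2 + (-8*14 - 13) = 2 + (-112 - 13) = 2 - 125 = -123)
x(M) = -1/396 (x(M) = 1/(-273 - 123) = 1/(-396) = -1/396)
Y(G(-6)) + x(309) = -(-57)*(-6)/4 - 1/396 = -57*3/2 - 1/396 = -171/2 - 1/396 = -33859/396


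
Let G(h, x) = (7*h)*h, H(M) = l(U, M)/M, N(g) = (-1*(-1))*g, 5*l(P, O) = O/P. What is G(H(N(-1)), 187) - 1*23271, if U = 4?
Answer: -9308393/400 ≈ -23271.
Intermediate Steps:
l(P, O) = O/(5*P) (l(P, O) = (O/P)/5 = O/(5*P))
N(g) = g (N(g) = 1*g = g)
H(M) = 1/20 (H(M) = ((⅕)*M/4)/M = ((⅕)*M*(¼))/M = (M/20)/M = 1/20)
G(h, x) = 7*h²
G(H(N(-1)), 187) - 1*23271 = 7*(1/20)² - 1*23271 = 7*(1/400) - 23271 = 7/400 - 23271 = -9308393/400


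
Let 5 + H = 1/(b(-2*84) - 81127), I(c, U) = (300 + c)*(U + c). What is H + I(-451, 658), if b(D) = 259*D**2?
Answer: -225989527917/7228889 ≈ -31262.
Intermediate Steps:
H = -36144444/7228889 (H = -5 + 1/(259*(-2*84)**2 - 81127) = -5 + 1/(259*(-168)**2 - 81127) = -5 + 1/(259*28224 - 81127) = -5 + 1/(7310016 - 81127) = -5 + 1/7228889 = -36144444/7228889 ≈ -5.0000)
H + I(-451, 658) = -36144444/7228889 + ((-451)**2 + 300*658 + 300*(-451) + 658*(-451)) = -36144444/7228889 + (203401 + 197400 - 135300 - 296758) = -36144444/7228889 - 31257 = -225989527917/7228889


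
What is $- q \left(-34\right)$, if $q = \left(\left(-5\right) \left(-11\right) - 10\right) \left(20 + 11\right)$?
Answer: $47430$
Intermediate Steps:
$q = 1395$ ($q = \left(55 - 10\right) 31 = 45 \cdot 31 = 1395$)
$- q \left(-34\right) = \left(-1\right) 1395 \left(-34\right) = \left(-1395\right) \left(-34\right) = 47430$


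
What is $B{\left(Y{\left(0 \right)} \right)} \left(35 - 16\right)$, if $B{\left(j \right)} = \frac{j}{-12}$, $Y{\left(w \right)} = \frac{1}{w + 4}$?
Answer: $- \frac{19}{48} \approx -0.39583$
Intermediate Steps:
$Y{\left(w \right)} = \frac{1}{4 + w}$
$B{\left(j \right)} = - \frac{j}{12}$ ($B{\left(j \right)} = j \left(- \frac{1}{12}\right) = - \frac{j}{12}$)
$B{\left(Y{\left(0 \right)} \right)} \left(35 - 16\right) = - \frac{1}{12 \left(4 + 0\right)} \left(35 - 16\right) = - \frac{1}{12 \cdot 4} \cdot 19 = \left(- \frac{1}{12}\right) \frac{1}{4} \cdot 19 = \left(- \frac{1}{48}\right) 19 = - \frac{19}{48}$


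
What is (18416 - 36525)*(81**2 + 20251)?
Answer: -485538508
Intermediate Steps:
(18416 - 36525)*(81**2 + 20251) = -18109*(6561 + 20251) = -18109*26812 = -485538508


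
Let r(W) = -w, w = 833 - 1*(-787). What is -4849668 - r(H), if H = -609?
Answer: -4848048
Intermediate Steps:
w = 1620 (w = 833 + 787 = 1620)
r(W) = -1620 (r(W) = -1*1620 = -1620)
-4849668 - r(H) = -4849668 - 1*(-1620) = -4849668 + 1620 = -4848048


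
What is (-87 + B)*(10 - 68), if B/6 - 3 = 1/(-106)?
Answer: 212280/53 ≈ 4005.3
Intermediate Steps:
B = 951/53 (B = 18 + 6/(-106) = 18 + 6*(-1/106) = 18 - 3/53 = 951/53 ≈ 17.943)
(-87 + B)*(10 - 68) = (-87 + 951/53)*(10 - 68) = -3660/53*(-58) = 212280/53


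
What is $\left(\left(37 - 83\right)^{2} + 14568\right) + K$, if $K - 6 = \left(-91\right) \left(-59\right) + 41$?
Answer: $22100$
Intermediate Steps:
$K = 5416$ ($K = 6 + \left(\left(-91\right) \left(-59\right) + 41\right) = 6 + \left(5369 + 41\right) = 6 + 5410 = 5416$)
$\left(\left(37 - 83\right)^{2} + 14568\right) + K = \left(\left(37 - 83\right)^{2} + 14568\right) + 5416 = \left(\left(-46\right)^{2} + 14568\right) + 5416 = \left(2116 + 14568\right) + 5416 = 16684 + 5416 = 22100$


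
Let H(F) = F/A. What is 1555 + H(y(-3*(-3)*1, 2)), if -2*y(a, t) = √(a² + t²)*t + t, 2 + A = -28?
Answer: 46651/30 + √85/30 ≈ 1555.3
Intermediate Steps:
A = -30 (A = -2 - 28 = -30)
y(a, t) = -t/2 - t*√(a² + t²)/2 (y(a, t) = -(√(a² + t²)*t + t)/2 = -(t*√(a² + t²) + t)/2 = -(t + t*√(a² + t²))/2 = -t/2 - t*√(a² + t²)/2)
H(F) = -F/30 (H(F) = F/(-30) = F*(-1/30) = -F/30)
1555 + H(y(-3*(-3)*1, 2)) = 1555 - (-1)*2*(1 + √((-3*(-3)*1)² + 2²))/60 = 1555 - (-1)*2*(1 + √((9*1)² + 4))/60 = 1555 - (-1)*2*(1 + √(9² + 4))/60 = 1555 - (-1)*2*(1 + √(81 + 4))/60 = 1555 - (-1)*2*(1 + √85)/60 = 1555 - (-1 - √85)/30 = 1555 + (1/30 + √85/30) = 46651/30 + √85/30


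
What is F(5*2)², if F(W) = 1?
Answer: 1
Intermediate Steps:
F(5*2)² = 1² = 1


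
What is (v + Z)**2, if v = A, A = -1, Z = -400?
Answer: 160801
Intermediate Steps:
v = -1
(v + Z)**2 = (-1 - 400)**2 = (-401)**2 = 160801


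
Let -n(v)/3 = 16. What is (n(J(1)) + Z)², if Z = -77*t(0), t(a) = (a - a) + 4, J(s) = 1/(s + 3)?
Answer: 126736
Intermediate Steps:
J(s) = 1/(3 + s)
n(v) = -48 (n(v) = -3*16 = -48)
t(a) = 4 (t(a) = 0 + 4 = 4)
Z = -308 (Z = -77*4 = -308)
(n(J(1)) + Z)² = (-48 - 308)² = (-356)² = 126736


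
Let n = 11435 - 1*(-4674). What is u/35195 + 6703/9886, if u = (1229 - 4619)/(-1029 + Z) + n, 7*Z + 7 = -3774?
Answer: 1085183548309/955437116420 ≈ 1.1358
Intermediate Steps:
n = 16109 (n = 11435 + 4674 = 16109)
Z = -3781/7 (Z = -1 + (⅐)*(-3774) = -1 - 3774/7 = -3781/7 ≈ -540.14)
u = 88482493/5492 (u = (1229 - 4619)/(-1029 - 3781/7) + 16109 = -3390/(-10984/7) + 16109 = -3390*(-7/10984) + 16109 = 11865/5492 + 16109 = 88482493/5492 ≈ 16111.)
u/35195 + 6703/9886 = (88482493/5492)/35195 + 6703/9886 = (88482493/5492)*(1/35195) + 6703*(1/9886) = 88482493/193290940 + 6703/9886 = 1085183548309/955437116420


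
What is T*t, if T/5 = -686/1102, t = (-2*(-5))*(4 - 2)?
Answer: -34300/551 ≈ -62.250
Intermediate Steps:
t = 20 (t = 10*2 = 20)
T = -1715/551 (T = 5*(-686/1102) = 5*(-686*1/1102) = 5*(-343/551) = -1715/551 ≈ -3.1125)
T*t = -1715/551*20 = -34300/551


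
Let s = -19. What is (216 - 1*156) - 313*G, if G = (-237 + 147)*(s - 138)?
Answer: -4422630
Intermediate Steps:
G = 14130 (G = (-237 + 147)*(-19 - 138) = -90*(-157) = 14130)
(216 - 1*156) - 313*G = (216 - 1*156) - 313*14130 = (216 - 156) - 4422690 = 60 - 4422690 = -4422630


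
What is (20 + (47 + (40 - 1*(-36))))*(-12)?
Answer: -1716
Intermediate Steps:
(20 + (47 + (40 - 1*(-36))))*(-12) = (20 + (47 + (40 + 36)))*(-12) = (20 + (47 + 76))*(-12) = (20 + 123)*(-12) = 143*(-12) = -1716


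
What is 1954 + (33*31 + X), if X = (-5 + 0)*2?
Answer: 2967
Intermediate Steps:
X = -10 (X = -5*2 = -10)
1954 + (33*31 + X) = 1954 + (33*31 - 10) = 1954 + (1023 - 10) = 1954 + 1013 = 2967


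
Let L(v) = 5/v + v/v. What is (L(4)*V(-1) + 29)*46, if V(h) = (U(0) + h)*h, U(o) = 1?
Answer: 1334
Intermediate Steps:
V(h) = h*(1 + h) (V(h) = (1 + h)*h = h*(1 + h))
L(v) = 1 + 5/v (L(v) = 5/v + 1 = 1 + 5/v)
(L(4)*V(-1) + 29)*46 = (((5 + 4)/4)*(-(1 - 1)) + 29)*46 = (((1/4)*9)*(-1*0) + 29)*46 = ((9/4)*0 + 29)*46 = (0 + 29)*46 = 29*46 = 1334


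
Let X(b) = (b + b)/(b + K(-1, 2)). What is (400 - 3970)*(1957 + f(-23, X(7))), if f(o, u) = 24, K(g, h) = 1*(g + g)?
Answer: -7072170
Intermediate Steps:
K(g, h) = 2*g (K(g, h) = 1*(2*g) = 2*g)
X(b) = 2*b/(-2 + b) (X(b) = (b + b)/(b + 2*(-1)) = (2*b)/(b - 2) = (2*b)/(-2 + b) = 2*b/(-2 + b))
(400 - 3970)*(1957 + f(-23, X(7))) = (400 - 3970)*(1957 + 24) = -3570*1981 = -7072170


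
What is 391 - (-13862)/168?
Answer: 39775/84 ≈ 473.51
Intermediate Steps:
391 - (-13862)/168 = 391 - 478*(-29/168) = 391 + 6931/84 = 39775/84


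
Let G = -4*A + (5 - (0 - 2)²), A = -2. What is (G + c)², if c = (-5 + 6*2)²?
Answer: 3364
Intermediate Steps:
c = 49 (c = (-5 + 12)² = 7² = 49)
G = 9 (G = -4*(-2) + (5 - (0 - 2)²) = 8 + (5 - 1*(-2)²) = 8 + (5 - 1*4) = 8 + (5 - 4) = 8 + 1 = 9)
(G + c)² = (9 + 49)² = 58² = 3364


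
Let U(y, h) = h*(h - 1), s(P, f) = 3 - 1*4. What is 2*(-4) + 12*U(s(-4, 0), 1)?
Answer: -8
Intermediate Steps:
s(P, f) = -1 (s(P, f) = 3 - 4 = -1)
U(y, h) = h*(-1 + h)
2*(-4) + 12*U(s(-4, 0), 1) = 2*(-4) + 12*(1*(-1 + 1)) = -8 + 12*(1*0) = -8 + 12*0 = -8 + 0 = -8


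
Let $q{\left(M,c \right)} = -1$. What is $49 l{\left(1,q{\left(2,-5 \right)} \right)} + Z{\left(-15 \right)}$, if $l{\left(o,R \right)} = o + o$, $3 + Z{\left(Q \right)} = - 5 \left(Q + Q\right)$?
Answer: $245$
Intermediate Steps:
$Z{\left(Q \right)} = -3 - 10 Q$ ($Z{\left(Q \right)} = -3 - 5 \left(Q + Q\right) = -3 - 5 \cdot 2 Q = -3 - 10 Q$)
$l{\left(o,R \right)} = 2 o$
$49 l{\left(1,q{\left(2,-5 \right)} \right)} + Z{\left(-15 \right)} = 49 \cdot 2 \cdot 1 - -147 = 49 \cdot 2 + \left(-3 + 150\right) = 98 + 147 = 245$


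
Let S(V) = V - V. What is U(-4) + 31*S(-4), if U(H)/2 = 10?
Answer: 20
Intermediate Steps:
S(V) = 0
U(H) = 20 (U(H) = 2*10 = 20)
U(-4) + 31*S(-4) = 20 + 31*0 = 20 + 0 = 20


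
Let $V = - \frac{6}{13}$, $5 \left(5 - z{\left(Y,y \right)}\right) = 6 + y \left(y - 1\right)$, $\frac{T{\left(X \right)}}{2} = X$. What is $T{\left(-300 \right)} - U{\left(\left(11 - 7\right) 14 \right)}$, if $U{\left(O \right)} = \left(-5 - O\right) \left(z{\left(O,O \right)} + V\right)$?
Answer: $- \frac{2468203}{65} \approx -37972.0$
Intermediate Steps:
$T{\left(X \right)} = 2 X$
$z{\left(Y,y \right)} = \frac{19}{5} - \frac{y \left(-1 + y\right)}{5}$ ($z{\left(Y,y \right)} = 5 - \frac{6 + y \left(y - 1\right)}{5} = 5 - \frac{6 + y \left(-1 + y\right)}{5} = 5 - \left(\frac{6}{5} + \frac{y \left(-1 + y\right)}{5}\right) = \frac{19}{5} - \frac{y \left(-1 + y\right)}{5}$)
$V = - \frac{6}{13}$ ($V = \left(-6\right) \frac{1}{13} = - \frac{6}{13} \approx -0.46154$)
$U{\left(O \right)} = \left(-5 - O\right) \left(\frac{217}{65} - \frac{O^{2}}{5} + \frac{O}{5}\right)$ ($U{\left(O \right)} = \left(-5 - O\right) \left(\left(\frac{19}{5} - \frac{O^{2}}{5} + \frac{O}{5}\right) - \frac{6}{13}\right) = \left(-5 - O\right) \left(\frac{217}{65} - \frac{O^{2}}{5} + \frac{O}{5}\right)$)
$T{\left(-300 \right)} - U{\left(\left(11 - 7\right) 14 \right)} = 2 \left(-300\right) - \left(- \frac{217}{13} - \frac{282 \left(11 - 7\right) 14}{65} + \frac{\left(\left(11 - 7\right) 14\right)^{3}}{5} + \frac{4 \left(\left(11 - 7\right) 14\right)^{2}}{5}\right) = -600 - \left(- \frac{217}{13} - \frac{282 \cdot 4 \cdot 14}{65} + \frac{\left(4 \cdot 14\right)^{3}}{5} + \frac{4 \left(4 \cdot 14\right)^{2}}{5}\right) = -600 - \left(- \frac{217}{13} - \frac{15792}{65} + \frac{56^{3}}{5} + \frac{4 \cdot 56^{2}}{5}\right) = -600 - \left(- \frac{217}{13} - \frac{15792}{65} + \frac{1}{5} \cdot 175616 + \frac{4}{5} \cdot 3136\right) = -600 - \left(- \frac{217}{13} - \frac{15792}{65} + \frac{175616}{5} + \frac{12544}{5}\right) = -600 - \frac{2429203}{65} = - \frac{2468203}{65}$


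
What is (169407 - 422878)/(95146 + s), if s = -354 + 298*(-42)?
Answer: -253471/82276 ≈ -3.0807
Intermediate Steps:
s = -12870 (s = -354 - 12516 = -12870)
(169407 - 422878)/(95146 + s) = (169407 - 422878)/(95146 - 12870) = -253471/82276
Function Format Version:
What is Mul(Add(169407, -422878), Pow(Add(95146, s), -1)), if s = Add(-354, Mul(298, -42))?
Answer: Rational(-253471, 82276) ≈ -3.0807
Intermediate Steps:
s = -12870 (s = Add(-354, -12516) = -12870)
Mul(Add(169407, -422878), Pow(Add(95146, s), -1)) = Mul(Add(169407, -422878), Pow(Add(95146, -12870), -1)) = Mul(-253471, Pow(82276, -1)) = Mul(-253471, Rational(1, 82276)) = Rational(-253471, 82276)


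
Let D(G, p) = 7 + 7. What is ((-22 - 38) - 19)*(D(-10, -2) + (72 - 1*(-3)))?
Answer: -7031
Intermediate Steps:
D(G, p) = 14
((-22 - 38) - 19)*(D(-10, -2) + (72 - 1*(-3))) = ((-22 - 38) - 19)*(14 + (72 - 1*(-3))) = (-60 - 19)*(14 + (72 + 3)) = -79*(14 + 75) = -79*89 = -7031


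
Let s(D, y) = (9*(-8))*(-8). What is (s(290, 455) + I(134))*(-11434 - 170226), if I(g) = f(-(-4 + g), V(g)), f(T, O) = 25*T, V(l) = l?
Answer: 485758840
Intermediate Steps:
s(D, y) = 576 (s(D, y) = -72*(-8) = 576)
I(g) = 100 - 25*g (I(g) = 25*(-(-4 + g)) = 25*(4 - g) = 100 - 25*g)
(s(290, 455) + I(134))*(-11434 - 170226) = (576 + (100 - 25*134))*(-11434 - 170226) = (576 + (100 - 3350))*(-181660) = (576 - 3250)*(-181660) = -2674*(-181660) = 485758840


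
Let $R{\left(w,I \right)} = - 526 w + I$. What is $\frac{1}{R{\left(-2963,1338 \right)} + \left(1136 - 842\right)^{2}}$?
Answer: $\frac{1}{1646312} \approx 6.0742 \cdot 10^{-7}$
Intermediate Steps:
$R{\left(w,I \right)} = I - 526 w$
$\frac{1}{R{\left(-2963,1338 \right)} + \left(1136 - 842\right)^{2}} = \frac{1}{\left(1338 - -1558538\right) + \left(1136 - 842\right)^{2}} = \frac{1}{\left(1338 + 1558538\right) + 294^{2}} = \frac{1}{1559876 + 86436} = \frac{1}{1646312}$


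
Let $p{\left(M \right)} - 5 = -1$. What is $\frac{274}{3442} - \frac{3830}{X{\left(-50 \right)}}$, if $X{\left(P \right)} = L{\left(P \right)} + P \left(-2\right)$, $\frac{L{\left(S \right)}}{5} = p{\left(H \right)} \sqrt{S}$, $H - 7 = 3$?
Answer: $- \frac{655033}{51630} + \frac{383 i \sqrt{2}}{30} \approx -12.687 + 18.055 i$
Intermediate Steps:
$H = 10$ ($H = 7 + 3 = 10$)
$p{\left(M \right)} = 4$ ($p{\left(M \right)} = 5 - 1 = 4$)
$L{\left(S \right)} = 20 \sqrt{S}$ ($L{\left(S \right)} = 5 \cdot 4 \sqrt{S} = 20 \sqrt{S}$)
$X{\left(P \right)} = - 2 P + 20 \sqrt{P}$ ($X{\left(P \right)} = 20 \sqrt{P} + P \left(-2\right) = 20 \sqrt{P} - 2 P = - 2 P + 20 \sqrt{P}$)
$\frac{274}{3442} - \frac{3830}{X{\left(-50 \right)}} = \frac{274}{3442} - \frac{3830}{\left(-2\right) \left(-50\right) + 20 \sqrt{-50}} = 274 \cdot \frac{1}{3442} - \frac{3830}{100 + 20 \cdot 5 i \sqrt{2}} = \frac{137}{1721} - \frac{3830}{100 + 100 i \sqrt{2}}$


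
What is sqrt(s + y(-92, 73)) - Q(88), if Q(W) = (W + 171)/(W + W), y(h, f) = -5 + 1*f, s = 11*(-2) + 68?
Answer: -259/176 + sqrt(114) ≈ 9.2055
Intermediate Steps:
s = 46 (s = -22 + 68 = 46)
y(h, f) = -5 + f
Q(W) = (171 + W)/(2*W) (Q(W) = (171 + W)/((2*W)) = (171 + W)*(1/(2*W)) = (171 + W)/(2*W))
sqrt(s + y(-92, 73)) - Q(88) = sqrt(46 + (-5 + 73)) - (171 + 88)/(2*88) = sqrt(46 + 68) - 259/(2*88) = sqrt(114) - 1*259/176 = sqrt(114) - 259/176 = -259/176 + sqrt(114)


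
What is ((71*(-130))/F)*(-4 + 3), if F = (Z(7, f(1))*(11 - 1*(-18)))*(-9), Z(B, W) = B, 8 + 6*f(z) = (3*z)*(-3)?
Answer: -9230/1827 ≈ -5.0520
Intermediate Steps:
f(z) = -4/3 - 3*z/2 (f(z) = -4/3 + ((3*z)*(-3))/6 = -4/3 + (-9*z)/6 = -4/3 - 3*z/2)
F = -1827 (F = (7*(11 - 1*(-18)))*(-9) = (7*(11 + 18))*(-9) = (7*29)*(-9) = 203*(-9) = -1827)
((71*(-130))/F)*(-4 + 3) = ((71*(-130))/(-1827))*(-4 + 3) = -9230*(-1/1827)*(-1) = (9230/1827)*(-1) = -9230/1827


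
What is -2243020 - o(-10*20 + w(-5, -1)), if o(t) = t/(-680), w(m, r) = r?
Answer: -1525253801/680 ≈ -2.2430e+6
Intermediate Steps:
o(t) = -t/680 (o(t) = t*(-1/680) = -t/680)
-2243020 - o(-10*20 + w(-5, -1)) = -2243020 - (-1)*(-10*20 - 1)/680 = -2243020 - (-1)*(-200 - 1)/680 = -2243020 - (-1)*(-201)/680 = -2243020 - 1*201/680 = -2243020 - 201/680 = -1525253801/680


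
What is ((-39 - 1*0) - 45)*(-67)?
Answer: 5628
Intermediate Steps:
((-39 - 1*0) - 45)*(-67) = ((-39 + 0) - 45)*(-67) = (-39 - 45)*(-67) = -84*(-67) = 5628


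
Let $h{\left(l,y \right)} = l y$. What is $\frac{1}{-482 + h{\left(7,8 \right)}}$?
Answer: $- \frac{1}{426} \approx -0.0023474$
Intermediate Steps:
$\frac{1}{-482 + h{\left(7,8 \right)}} = \frac{1}{-482 + 7 \cdot 8} = \frac{1}{-482 + 56} = \frac{1}{-426} = - \frac{1}{426}$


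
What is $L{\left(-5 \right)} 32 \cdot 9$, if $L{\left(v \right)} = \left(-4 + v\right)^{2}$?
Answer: $23328$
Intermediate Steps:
$L{\left(-5 \right)} 32 \cdot 9 = \left(-4 - 5\right)^{2} \cdot 32 \cdot 9 = \left(-9\right)^{2} \cdot 32 \cdot 9 = 81 \cdot 32 \cdot 9 = 2592 \cdot 9 = 23328$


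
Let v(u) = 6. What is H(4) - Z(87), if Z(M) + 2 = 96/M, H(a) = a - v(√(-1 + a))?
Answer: -32/29 ≈ -1.1034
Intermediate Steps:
H(a) = -6 + a (H(a) = a - 1*6 = a - 6 = -6 + a)
Z(M) = -2 + 96/M
H(4) - Z(87) = (-6 + 4) - (-2 + 96/87) = -2 - (-2 + 96*(1/87)) = -2 - (-2 + 32/29) = -2 - 1*(-26/29) = -2 + 26/29 = -32/29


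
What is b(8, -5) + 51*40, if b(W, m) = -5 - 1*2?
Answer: 2033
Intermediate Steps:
b(W, m) = -7 (b(W, m) = -5 - 2 = -7)
b(8, -5) + 51*40 = -7 + 51*40 = -7 + 2040 = 2033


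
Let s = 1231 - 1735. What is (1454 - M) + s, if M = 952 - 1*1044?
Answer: 1042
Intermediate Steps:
M = -92 (M = 952 - 1044 = -92)
s = -504
(1454 - M) + s = (1454 - 1*(-92)) - 504 = (1454 + 92) - 504 = 1546 - 504 = 1042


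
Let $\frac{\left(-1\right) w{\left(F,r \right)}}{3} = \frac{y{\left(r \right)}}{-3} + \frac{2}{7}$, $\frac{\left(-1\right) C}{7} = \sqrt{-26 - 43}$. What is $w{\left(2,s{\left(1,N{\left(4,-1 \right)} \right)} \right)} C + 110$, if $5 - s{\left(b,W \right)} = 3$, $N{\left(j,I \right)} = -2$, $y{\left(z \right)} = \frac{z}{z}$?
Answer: $110 - i \sqrt{69} \approx 110.0 - 8.3066 i$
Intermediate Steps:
$y{\left(z \right)} = 1$
$C = - 7 i \sqrt{69}$ ($C = - 7 \sqrt{-26 - 43} = - 7 \sqrt{-69} = - 7 i \sqrt{69} \approx - 58.146 i$)
$s{\left(b,W \right)} = 2$ ($s{\left(b,W \right)} = 5 - 3 = 2$)
$w{\left(F,r \right)} = \frac{1}{7}$ ($w{\left(F,r \right)} = - 3 \left(1 \frac{1}{-3} + \frac{2}{7}\right) = - 3 \left(1 \left(- \frac{1}{3}\right) + 2 \cdot \frac{1}{7}\right) = - 3 \left(- \frac{1}{3} + \frac{2}{7}\right) = \left(-3\right) \left(- \frac{1}{21}\right) = \frac{1}{7}$)
$w{\left(2,s{\left(1,N{\left(4,-1 \right)} \right)} \right)} C + 110 = \frac{\left(-7\right) i \sqrt{69}}{7} + 110 = - i \sqrt{69} + 110 = 110 - i \sqrt{69}$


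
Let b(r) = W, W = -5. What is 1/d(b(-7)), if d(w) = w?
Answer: -⅕ ≈ -0.20000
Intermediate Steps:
b(r) = -5
1/d(b(-7)) = 1/(-5) = -⅕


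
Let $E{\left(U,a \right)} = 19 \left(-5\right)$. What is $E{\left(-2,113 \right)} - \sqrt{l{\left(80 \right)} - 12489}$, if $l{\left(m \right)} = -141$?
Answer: $-95 - i \sqrt{12630} \approx -95.0 - 112.38 i$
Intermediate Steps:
$E{\left(U,a \right)} = -95$
$E{\left(-2,113 \right)} - \sqrt{l{\left(80 \right)} - 12489} = -95 - \sqrt{-141 - 12489} = -95 - \sqrt{-12630} = -95 - i \sqrt{12630}$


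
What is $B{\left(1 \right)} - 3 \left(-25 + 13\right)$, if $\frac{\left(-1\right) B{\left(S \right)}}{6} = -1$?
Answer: $42$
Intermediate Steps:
$B{\left(S \right)} = 6$ ($B{\left(S \right)} = \left(-6\right) \left(-1\right) = 6$)
$B{\left(1 \right)} - 3 \left(-25 + 13\right) = 6 - 3 \left(-25 + 13\right) = 6 - -36 = 6 + 36 = 42$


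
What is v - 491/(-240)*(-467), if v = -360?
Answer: -315697/240 ≈ -1315.4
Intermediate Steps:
v - 491/(-240)*(-467) = -360 - 491/(-240)*(-467) = -360 - 491*(-1/240)*(-467) = -360 + (491/240)*(-467) = -360 - 229297/240 = -315697/240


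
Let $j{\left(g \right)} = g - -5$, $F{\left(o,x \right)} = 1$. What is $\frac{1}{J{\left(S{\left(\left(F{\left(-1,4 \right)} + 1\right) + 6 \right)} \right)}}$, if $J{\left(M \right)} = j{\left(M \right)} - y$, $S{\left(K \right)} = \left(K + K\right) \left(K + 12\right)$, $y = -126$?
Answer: $\frac{1}{451} \approx 0.0022173$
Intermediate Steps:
$j{\left(g \right)} = 5 + g$ ($j{\left(g \right)} = g + 5 = 5 + g$)
$S{\left(K \right)} = 2 K \left(12 + K\right)$
$J{\left(M \right)} = 131 + M$ ($J{\left(M \right)} = \left(5 + M\right) - -126 = \left(5 + M\right) + 126 = 131 + M$)
$\frac{1}{J{\left(S{\left(\left(F{\left(-1,4 \right)} + 1\right) + 6 \right)} \right)}} = \frac{1}{131 + 2 \left(\left(1 + 1\right) + 6\right) \left(12 + \left(\left(1 + 1\right) + 6\right)\right)} = \frac{1}{131 + 2 \left(2 + 6\right) \left(12 + \left(2 + 6\right)\right)} = \frac{1}{131 + 2 \cdot 8 \left(12 + 8\right)} = \frac{1}{131 + 2 \cdot 8 \cdot 20} = \frac{1}{131 + 320} = \frac{1}{451}$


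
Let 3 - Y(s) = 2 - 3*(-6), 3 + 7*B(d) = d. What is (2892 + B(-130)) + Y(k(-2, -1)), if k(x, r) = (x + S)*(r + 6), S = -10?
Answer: 2856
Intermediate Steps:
B(d) = -3/7 + d/7
k(x, r) = (-10 + x)*(6 + r) (k(x, r) = (x - 10)*(r + 6) = (-10 + x)*(6 + r))
Y(s) = -17 (Y(s) = 3 - (2 - 3*(-6)) = 3 - (2 + 18) = 3 - 1*20 = 3 - 20 = -17)
(2892 + B(-130)) + Y(k(-2, -1)) = (2892 + (-3/7 + (⅐)*(-130))) - 17 = (2892 + (-3/7 - 130/7)) - 17 = (2892 - 19) - 17 = 2873 - 17 = 2856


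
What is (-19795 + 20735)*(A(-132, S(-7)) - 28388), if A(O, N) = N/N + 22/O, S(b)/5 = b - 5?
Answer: -80051810/3 ≈ -2.6684e+7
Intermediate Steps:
S(b) = -25 + 5*b (S(b) = 5*(b - 5) = 5*(-5 + b) = -25 + 5*b)
A(O, N) = 1 + 22/O
(-19795 + 20735)*(A(-132, S(-7)) - 28388) = (-19795 + 20735)*((22 - 132)/(-132) - 28388) = 940*(-1/132*(-110) - 28388) = 940*(5/6 - 28388) = 940*(-170323/6) = -80051810/3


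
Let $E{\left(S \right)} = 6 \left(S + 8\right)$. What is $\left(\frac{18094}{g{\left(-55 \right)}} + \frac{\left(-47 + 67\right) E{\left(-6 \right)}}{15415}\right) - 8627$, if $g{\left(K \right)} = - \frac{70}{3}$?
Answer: $- \frac{1014570458}{107905} \approx -9402.4$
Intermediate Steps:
$g{\left(K \right)} = - \frac{70}{3}$ ($g{\left(K \right)} = \left(-70\right) \frac{1}{3} = - \frac{70}{3}$)
$E{\left(S \right)} = 48 + 6 S$ ($E{\left(S \right)} = 6 \left(8 + S\right) = 48 + 6 S$)
$\left(\frac{18094}{g{\left(-55 \right)}} + \frac{\left(-47 + 67\right) E{\left(-6 \right)}}{15415}\right) - 8627 = \left(\frac{18094}{- \frac{70}{3}} + \frac{\left(-47 + 67\right) \left(48 + 6 \left(-6\right)\right)}{15415}\right) - 8627 = \left(18094 \left(- \frac{3}{70}\right) + 20 \left(48 - 36\right) \frac{1}{15415}\right) - 8627 = \left(- \frac{27141}{35} + 20 \cdot 12 \cdot \frac{1}{15415}\right) - 8627 = \left(- \frac{27141}{35} + 240 \cdot \frac{1}{15415}\right) - 8627 = \left(- \frac{27141}{35} + \frac{48}{3083}\right) - 8627 = - \frac{83674023}{107905} - 8627 = - \frac{1014570458}{107905}$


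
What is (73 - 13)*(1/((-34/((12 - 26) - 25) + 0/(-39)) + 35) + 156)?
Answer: 13096980/1399 ≈ 9361.7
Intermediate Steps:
(73 - 13)*(1/((-34/((12 - 26) - 25) + 0/(-39)) + 35) + 156) = 60*(1/((-34/(-14 - 25) + 0*(-1/39)) + 35) + 156) = 60*(1/((-34/(-39) + 0) + 35) + 156) = 60*(1/((-34*(-1/39) + 0) + 35) + 156) = 60*(1/((34/39 + 0) + 35) + 156) = 60*(1/(34/39 + 35) + 156) = 60*(1/(1399/39) + 156) = 60*(39/1399 + 156) = 60*(218283/1399) = 13096980/1399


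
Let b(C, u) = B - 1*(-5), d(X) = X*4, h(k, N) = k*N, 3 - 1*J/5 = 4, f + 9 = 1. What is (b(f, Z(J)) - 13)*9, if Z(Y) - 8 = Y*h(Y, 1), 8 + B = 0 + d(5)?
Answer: 36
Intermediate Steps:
f = -8 (f = -9 + 1 = -8)
J = -5 (J = 15 - 5*4 = 15 - 20 = -5)
h(k, N) = N*k
d(X) = 4*X
B = 12 (B = -8 + (0 + 4*5) = -8 + (0 + 20) = -8 + 20 = 12)
Z(Y) = 8 + Y² (Z(Y) = 8 + Y*(1*Y) = 8 + Y*Y = 8 + Y²)
b(C, u) = 17 (b(C, u) = 12 - 1*(-5) = 12 + 5 = 17)
(b(f, Z(J)) - 13)*9 = (17 - 13)*9 = 4*9 = 36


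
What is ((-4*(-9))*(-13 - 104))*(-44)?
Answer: 185328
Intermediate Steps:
((-4*(-9))*(-13 - 104))*(-44) = (36*(-117))*(-44) = -4212*(-44) = 185328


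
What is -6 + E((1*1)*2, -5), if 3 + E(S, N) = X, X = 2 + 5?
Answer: -2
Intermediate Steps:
X = 7
E(S, N) = 4 (E(S, N) = -3 + 7 = 4)
-6 + E((1*1)*2, -5) = -6 + 4 = -2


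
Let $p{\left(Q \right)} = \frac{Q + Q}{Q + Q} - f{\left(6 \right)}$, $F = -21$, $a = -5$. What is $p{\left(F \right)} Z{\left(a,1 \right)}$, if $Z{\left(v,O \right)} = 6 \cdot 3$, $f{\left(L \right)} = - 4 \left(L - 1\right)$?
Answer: $378$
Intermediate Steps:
$f{\left(L \right)} = 4 - 4 L$ ($f{\left(L \right)} = - 4 \left(-1 + L\right) = 4 - 4 L$)
$Z{\left(v,O \right)} = 18$
$p{\left(Q \right)} = 21$ ($p{\left(Q \right)} = \frac{Q + Q}{Q + Q} - \left(4 - 24\right) = \frac{2 Q}{2 Q} - \left(4 - 24\right) = 2 Q \frac{1}{2 Q} - -20 = 1 + 20 = 21$)
$p{\left(F \right)} Z{\left(a,1 \right)} = 21 \cdot 18 = 378$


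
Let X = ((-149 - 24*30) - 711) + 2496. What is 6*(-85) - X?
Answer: -1426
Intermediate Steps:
X = 916 (X = ((-149 - 720) - 711) + 2496 = (-869 - 711) + 2496 = -1580 + 2496 = 916)
6*(-85) - X = 6*(-85) - 1*916 = -510 - 916 = -1426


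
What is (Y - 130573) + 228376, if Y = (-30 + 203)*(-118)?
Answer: 77389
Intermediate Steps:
Y = -20414 (Y = 173*(-118) = -20414)
(Y - 130573) + 228376 = (-20414 - 130573) + 228376 = -150987 + 228376 = 77389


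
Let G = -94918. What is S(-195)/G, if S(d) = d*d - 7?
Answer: -19009/47459 ≈ -0.40054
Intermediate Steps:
S(d) = -7 + d**2 (S(d) = d**2 - 7 = -7 + d**2)
S(-195)/G = (-7 + (-195)**2)/(-94918) = (-7 + 38025)*(-1/94918) = 38018*(-1/94918) = -19009/47459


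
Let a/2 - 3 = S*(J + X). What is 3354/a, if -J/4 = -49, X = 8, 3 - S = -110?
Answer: 559/7685 ≈ 0.072739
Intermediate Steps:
S = 113 (S = 3 - 1*(-110) = 3 + 110 = 113)
J = 196 (J = -4*(-49) = 196)
a = 46110 (a = 6 + 2*(113*(196 + 8)) = 6 + 2*(113*204) = 6 + 2*23052 = 6 + 46104 = 46110)
3354/a = 3354/46110 = 3354*(1/46110) = 559/7685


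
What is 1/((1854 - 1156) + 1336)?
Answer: 1/2034 ≈ 0.00049164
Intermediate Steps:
1/((1854 - 1156) + 1336) = 1/(698 + 1336) = 1/2034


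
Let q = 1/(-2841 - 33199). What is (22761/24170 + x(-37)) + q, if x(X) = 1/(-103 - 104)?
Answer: 16892734309/18031496760 ≈ 0.93685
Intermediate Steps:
q = -1/36040 (q = 1/(-36040) = -1/36040 ≈ -2.7747e-5)
x(X) = -1/207 (x(X) = 1/(-207) = -1/207)
(22761/24170 + x(-37)) + q = (22761/24170 - 1/207) - 1/36040 = 4687357/5003190 - 1/36040 = 16892734309/18031496760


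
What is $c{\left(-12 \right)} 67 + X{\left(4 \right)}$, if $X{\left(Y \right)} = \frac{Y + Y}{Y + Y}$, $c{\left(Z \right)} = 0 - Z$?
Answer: $805$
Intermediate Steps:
$c{\left(Z \right)} = - Z$
$X{\left(Y \right)} = 1$ ($X{\left(Y \right)} = \frac{2 Y}{2 Y} = 2 Y \frac{1}{2 Y} = 1$)
$c{\left(-12 \right)} 67 + X{\left(4 \right)} = \left(-1\right) \left(-12\right) 67 + 1 = 12 \cdot 67 + 1 = 804 + 1 = 805$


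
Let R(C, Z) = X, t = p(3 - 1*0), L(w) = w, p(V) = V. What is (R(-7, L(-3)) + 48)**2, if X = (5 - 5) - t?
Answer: 2025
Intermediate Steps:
t = 3 (t = 3 - 1*0 = 3 + 0 = 3)
X = -3 (X = (5 - 5) - 1*3 = 0 - 3 = -3)
R(C, Z) = -3
(R(-7, L(-3)) + 48)**2 = (-3 + 48)**2 = 45**2 = 2025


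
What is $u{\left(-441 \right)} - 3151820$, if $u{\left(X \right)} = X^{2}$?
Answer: $-2957339$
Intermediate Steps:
$u{\left(-441 \right)} - 3151820 = \left(-441\right)^{2} - 3151820 = 194481 - 3151820 = -2957339$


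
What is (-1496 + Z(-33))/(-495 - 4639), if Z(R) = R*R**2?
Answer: 37433/5134 ≈ 7.2912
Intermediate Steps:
Z(R) = R**3
(-1496 + Z(-33))/(-495 - 4639) = (-1496 + (-33)**3)/(-495 - 4639) = (-1496 - 35937)/(-5134) = -37433*(-1/5134) = 37433/5134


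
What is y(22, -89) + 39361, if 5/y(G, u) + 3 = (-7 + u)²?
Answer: 362632898/9213 ≈ 39361.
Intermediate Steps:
y(G, u) = 5/(-3 + (-7 + u)²)
y(22, -89) + 39361 = 5/(-3 + (-7 - 89)²) + 39361 = 5/(-3 + (-96)²) + 39361 = 5/(-3 + 9216) + 39361 = 5/9213 + 39361 = 362632898/9213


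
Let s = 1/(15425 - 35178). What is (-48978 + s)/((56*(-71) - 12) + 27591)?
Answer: -967462435/466230059 ≈ -2.0751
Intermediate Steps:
s = -1/19753 (s = 1/(-19753) = -1/19753 ≈ -5.0625e-5)
(-48978 + s)/((56*(-71) - 12) + 27591) = (-48978 - 1/19753)/((56*(-71) - 12) + 27591) = -967462435/(19753*((-3976 - 12) + 27591)) = -967462435/(19753*(-3988 + 27591)) = -967462435/19753/23603 = -967462435/19753*1/23603 = -967462435/466230059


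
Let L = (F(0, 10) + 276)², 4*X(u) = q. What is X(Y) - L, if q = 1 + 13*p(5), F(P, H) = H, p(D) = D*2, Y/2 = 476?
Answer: -327053/4 ≈ -81763.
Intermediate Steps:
Y = 952 (Y = 2*476 = 952)
p(D) = 2*D
q = 131 (q = 1 + 13*(2*5) = 1 + 13*10 = 1 + 130 = 131)
X(u) = 131/4 (X(u) = (¼)*131 = 131/4)
L = 81796 (L = (10 + 276)² = 286² = 81796)
X(Y) - L = 131/4 - 1*81796 = 131/4 - 81796 = -327053/4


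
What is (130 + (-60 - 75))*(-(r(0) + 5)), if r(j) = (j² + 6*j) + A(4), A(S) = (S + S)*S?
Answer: 185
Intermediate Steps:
A(S) = 2*S² (A(S) = (2*S)*S = 2*S²)
r(j) = 32 + j² + 6*j (r(j) = (j² + 6*j) + 2*4² = (j² + 6*j) + 2*16 = (j² + 6*j) + 32 = 32 + j² + 6*j)
(130 + (-60 - 75))*(-(r(0) + 5)) = (130 + (-60 - 75))*(-((32 + 0² + 6*0) + 5)) = (130 - 135)*(-((32 + 0 + 0) + 5)) = -(-5)*(32 + 5) = -(-5)*37 = -5*(-37) = 185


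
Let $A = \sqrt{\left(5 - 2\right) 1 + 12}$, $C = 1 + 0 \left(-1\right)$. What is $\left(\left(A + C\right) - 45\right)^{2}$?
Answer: $\left(44 - \sqrt{15}\right)^{2} \approx 1610.2$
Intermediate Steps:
$C = 1$ ($C = 1 + 0 = 1$)
$A = \sqrt{15}$ ($A = \sqrt{3 \cdot 1 + 12} = \sqrt{3 + 12} = \sqrt{15} \approx 3.873$)
$\left(\left(A + C\right) - 45\right)^{2} = \left(\left(\sqrt{15} + 1\right) - 45\right)^{2} = \left(\left(1 + \sqrt{15}\right) - 45\right)^{2} = \left(-44 + \sqrt{15}\right)^{2}$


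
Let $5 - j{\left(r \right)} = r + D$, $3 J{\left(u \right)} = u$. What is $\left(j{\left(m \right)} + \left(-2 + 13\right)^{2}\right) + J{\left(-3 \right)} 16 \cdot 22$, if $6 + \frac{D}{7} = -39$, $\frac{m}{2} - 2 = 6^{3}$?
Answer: $-347$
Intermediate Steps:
$m = 436$ ($m = 4 + 2 \cdot 6^{3} = 4 + 2 \cdot 216 = 4 + 432 = 436$)
$J{\left(u \right)} = \frac{u}{3}$
$D = -315$ ($D = -42 + 7 \left(-39\right) = -42 - 273 = -315$)
$j{\left(r \right)} = 320 - r$ ($j{\left(r \right)} = 5 - \left(r - 315\right) = 5 - \left(-315 + r\right) = 320 - r$)
$\left(j{\left(m \right)} + \left(-2 + 13\right)^{2}\right) + J{\left(-3 \right)} 16 \cdot 22 = \left(\left(320 - 436\right) + \left(-2 + 13\right)^{2}\right) + \frac{1}{3} \left(-3\right) 16 \cdot 22 = \left(\left(320 - 436\right) + 11^{2}\right) + \left(-1\right) 16 \cdot 22 = \left(-116 + 121\right) - 352 = 5 - 352 = -347$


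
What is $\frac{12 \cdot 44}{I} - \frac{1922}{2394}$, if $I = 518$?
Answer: $\frac{9587}{44289} \approx 0.21646$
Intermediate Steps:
$\frac{12 \cdot 44}{I} - \frac{1922}{2394} = \frac{12 \cdot 44}{518} - \frac{1922}{2394} = 528 \cdot \frac{1}{518} - \frac{961}{1197} = \frac{264}{259} - \frac{961}{1197} = \frac{9587}{44289}$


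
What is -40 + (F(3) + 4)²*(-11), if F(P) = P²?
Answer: -1899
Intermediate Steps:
-40 + (F(3) + 4)²*(-11) = -40 + (3² + 4)²*(-11) = -40 + (9 + 4)²*(-11) = -40 + 13²*(-11) = -40 + 169*(-11) = -40 - 1859 = -1899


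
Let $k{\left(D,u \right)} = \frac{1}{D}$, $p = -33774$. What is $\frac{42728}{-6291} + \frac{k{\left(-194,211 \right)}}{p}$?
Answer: $- \frac{93320171759}{13739871132} \approx -6.7919$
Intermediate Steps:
$\frac{42728}{-6291} + \frac{k{\left(-194,211 \right)}}{p} = \frac{42728}{-6291} + \frac{1}{\left(-194\right) \left(-33774\right)} = 42728 \left(- \frac{1}{6291}\right) - - \frac{1}{6552156} = - \frac{42728}{6291} + \frac{1}{6552156} = - \frac{93320171759}{13739871132}$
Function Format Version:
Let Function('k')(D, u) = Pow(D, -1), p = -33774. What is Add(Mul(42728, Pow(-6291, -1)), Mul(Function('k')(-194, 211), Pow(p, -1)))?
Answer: Rational(-93320171759, 13739871132) ≈ -6.7919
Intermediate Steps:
Add(Mul(42728, Pow(-6291, -1)), Mul(Function('k')(-194, 211), Pow(p, -1))) = Add(Mul(42728, Pow(-6291, -1)), Mul(Pow(-194, -1), Pow(-33774, -1))) = Add(Mul(42728, Rational(-1, 6291)), Mul(Rational(-1, 194), Rational(-1, 33774))) = Add(Rational(-42728, 6291), Rational(1, 6552156)) = Rational(-93320171759, 13739871132)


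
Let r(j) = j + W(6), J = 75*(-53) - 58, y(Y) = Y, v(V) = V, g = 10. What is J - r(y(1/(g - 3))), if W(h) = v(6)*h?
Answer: -28484/7 ≈ -4069.1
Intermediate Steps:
W(h) = 6*h
J = -4033 (J = -3975 - 58 = -4033)
r(j) = 36 + j (r(j) = j + 6*6 = j + 36 = 36 + j)
J - r(y(1/(g - 3))) = -4033 - (36 + 1/(10 - 3)) = -4033 - (36 + 1/7) = -4033 - (36 + ⅐) = -4033 - 1*253/7 = -4033 - 253/7 = -28484/7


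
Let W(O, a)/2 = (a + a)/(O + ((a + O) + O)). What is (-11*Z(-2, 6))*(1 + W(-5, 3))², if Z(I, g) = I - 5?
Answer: 0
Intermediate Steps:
Z(I, g) = -5 + I
W(O, a) = 4*a/(a + 3*O) (W(O, a) = 2*((a + a)/(O + ((a + O) + O))) = 2*((2*a)/(O + ((O + a) + O))) = 2*((2*a)/(O + (a + 2*O))) = 2*((2*a)/(a + 3*O)) = 2*(2*a/(a + 3*O)) = 4*a/(a + 3*O))
(-11*Z(-2, 6))*(1 + W(-5, 3))² = (-11*(-5 - 2))*(1 + 4*3/(3 + 3*(-5)))² = (-11*(-7))*(1 + 4*3/(3 - 15))² = 77*(1 + 4*3/(-12))² = 77*(1 + 4*3*(-1/12))² = 77*(1 - 1)² = 77*0² = 77*0 = 0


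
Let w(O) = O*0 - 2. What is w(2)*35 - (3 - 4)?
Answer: -69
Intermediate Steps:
w(O) = -2 (w(O) = 0 - 2 = -2)
w(2)*35 - (3 - 4) = -2*35 - (3 - 4) = -70 - 1*(-1) = -70 + 1 = -69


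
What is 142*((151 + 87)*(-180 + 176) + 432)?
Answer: -73840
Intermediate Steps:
142*((151 + 87)*(-180 + 176) + 432) = 142*(238*(-4) + 432) = 142*(-952 + 432) = 142*(-520) = -73840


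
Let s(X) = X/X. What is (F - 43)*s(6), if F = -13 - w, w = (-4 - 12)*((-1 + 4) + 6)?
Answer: 88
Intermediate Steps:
w = -144 (w = -16*(3 + 6) = -16*9 = -144)
s(X) = 1
F = 131 (F = -13 - 1*(-144) = -13 + 144 = 131)
(F - 43)*s(6) = (131 - 43)*1 = 88*1 = 88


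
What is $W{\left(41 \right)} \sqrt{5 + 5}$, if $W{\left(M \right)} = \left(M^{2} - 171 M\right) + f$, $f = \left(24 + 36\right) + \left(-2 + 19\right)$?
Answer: $- 5253 \sqrt{10} \approx -16611.0$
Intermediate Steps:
$f = 77$ ($f = 60 + 17 = 77$)
$W{\left(M \right)} = 77 + M^{2} - 171 M$ ($W{\left(M \right)} = \left(M^{2} - 171 M\right) + 77 = 77 + M^{2} - 171 M$)
$W{\left(41 \right)} \sqrt{5 + 5} = \left(77 + 41^{2} - 7011\right) \sqrt{5 + 5} = \left(77 + 1681 - 7011\right) \sqrt{10} = - 5253 \sqrt{10}$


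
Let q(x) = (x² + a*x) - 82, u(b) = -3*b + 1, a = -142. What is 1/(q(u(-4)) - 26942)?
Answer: -1/28701 ≈ -3.4842e-5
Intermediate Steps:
u(b) = 1 - 3*b
q(x) = -82 + x² - 142*x (q(x) = (x² - 142*x) - 82 = -82 + x² - 142*x)
1/(q(u(-4)) - 26942) = 1/((-82 + (1 - 3*(-4))² - 142*(1 - 3*(-4))) - 26942) = 1/((-82 + (1 + 12)² - 142*(1 + 12)) - 26942) = 1/((-82 + 13² - 142*13) - 26942) = 1/((-82 + 169 - 1846) - 26942) = 1/(-1759 - 26942) = 1/(-28701) = -1/28701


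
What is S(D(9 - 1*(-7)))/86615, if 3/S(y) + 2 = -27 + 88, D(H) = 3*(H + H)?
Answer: 3/5110285 ≈ 5.8705e-7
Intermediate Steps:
D(H) = 6*H (D(H) = 3*(2*H) = 6*H)
S(y) = 3/59 (S(y) = 3/(-2 + (-27 + 88)) = 3/(-2 + 61) = 3/59)
S(D(9 - 1*(-7)))/86615 = (3/59)/86615 = (3/59)*(1/86615) = 3/5110285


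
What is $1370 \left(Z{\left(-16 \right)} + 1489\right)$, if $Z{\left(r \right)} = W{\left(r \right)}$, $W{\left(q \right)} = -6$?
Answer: $2031710$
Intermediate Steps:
$Z{\left(r \right)} = -6$
$1370 \left(Z{\left(-16 \right)} + 1489\right) = 1370 \left(-6 + 1489\right) = 1370 \cdot 1483 = 2031710$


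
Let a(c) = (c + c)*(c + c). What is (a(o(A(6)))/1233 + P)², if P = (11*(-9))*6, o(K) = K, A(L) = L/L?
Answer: 536406830404/1520289 ≈ 3.5283e+5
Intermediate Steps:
A(L) = 1
a(c) = 4*c² (a(c) = (2*c)*(2*c) = 4*c²)
P = -594 (P = -99*6 = -594)
(a(o(A(6)))/1233 + P)² = ((4*1²)/1233 - 594)² = ((4*1)*(1/1233) - 594)² = (4*(1/1233) - 594)² = (4/1233 - 594)² = (-732398/1233)² = 536406830404/1520289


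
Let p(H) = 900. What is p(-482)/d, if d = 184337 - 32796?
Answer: 900/151541 ≈ 0.0059390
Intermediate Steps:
d = 151541
p(-482)/d = 900/151541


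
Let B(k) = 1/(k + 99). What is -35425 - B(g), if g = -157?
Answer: -2054649/58 ≈ -35425.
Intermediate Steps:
B(k) = 1/(99 + k)
-35425 - B(g) = -35425 - 1/(99 - 157) = -35425 - 1/(-58) = -35425 - 1*(-1/58) = -35425 + 1/58 = -2054649/58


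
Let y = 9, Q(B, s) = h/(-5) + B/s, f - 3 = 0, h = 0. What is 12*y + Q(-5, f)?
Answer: 319/3 ≈ 106.33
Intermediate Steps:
f = 3 (f = 3 + 0 = 3)
Q(B, s) = B/s (Q(B, s) = 0/(-5) + B/s = 0*(-⅕) + B/s = 0 + B/s = B/s)
12*y + Q(-5, f) = 12*9 - 5/3 = 108 - 5*⅓ = 108 - 5/3 = 319/3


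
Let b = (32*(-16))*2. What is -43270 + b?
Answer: -44294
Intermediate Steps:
b = -1024 (b = -512*2 = -1024)
-43270 + b = -43270 - 1024 = -44294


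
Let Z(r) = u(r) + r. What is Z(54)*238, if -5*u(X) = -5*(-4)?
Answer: 11900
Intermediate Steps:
u(X) = -4 (u(X) = -(-1)*(-4) = -⅕*20 = -4)
Z(r) = -4 + r
Z(54)*238 = (-4 + 54)*238 = 50*238 = 11900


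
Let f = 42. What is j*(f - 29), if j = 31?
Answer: 403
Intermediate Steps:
j*(f - 29) = 31*(42 - 29) = 31*13 = 403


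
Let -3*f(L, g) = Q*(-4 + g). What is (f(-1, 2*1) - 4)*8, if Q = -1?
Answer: -112/3 ≈ -37.333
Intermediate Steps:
f(L, g) = -4/3 + g/3 (f(L, g) = -(-1)*(-4 + g)/3 = -(4 - g)/3 = -4/3 + g/3)
(f(-1, 2*1) - 4)*8 = ((-4/3 + (2*1)/3) - 4)*8 = ((-4/3 + (⅓)*2) - 4)*8 = ((-4/3 + ⅔) - 4)*8 = (-⅔ - 4)*8 = -14/3*8 = -112/3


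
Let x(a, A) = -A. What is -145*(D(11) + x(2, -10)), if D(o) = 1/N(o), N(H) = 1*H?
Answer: -16095/11 ≈ -1463.2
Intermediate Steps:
N(H) = H
D(o) = 1/o
-145*(D(11) + x(2, -10)) = -145*(1/11 - 1*(-10)) = -145*(1/11 + 10) = -145*111/11 = -16095/11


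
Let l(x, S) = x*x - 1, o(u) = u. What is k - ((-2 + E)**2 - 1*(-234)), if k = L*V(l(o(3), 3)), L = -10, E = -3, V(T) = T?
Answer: -339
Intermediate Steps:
l(x, S) = -1 + x**2 (l(x, S) = x**2 - 1 = -1 + x**2)
k = -80 (k = -10*(-1 + 3**2) = -10*(-1 + 9) = -10*8 = -80)
k - ((-2 + E)**2 - 1*(-234)) = -80 - ((-2 - 3)**2 - 1*(-234)) = -80 - ((-5)**2 + 234) = -80 - (25 + 234) = -80 - 1*259 = -80 - 259 = -339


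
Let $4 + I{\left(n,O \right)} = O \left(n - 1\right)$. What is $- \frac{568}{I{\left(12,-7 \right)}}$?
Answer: $\frac{568}{81} \approx 7.0123$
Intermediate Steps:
$I{\left(n,O \right)} = -4 + O \left(-1 + n\right)$ ($I{\left(n,O \right)} = -4 + O \left(n - 1\right) = -4 + O \left(-1 + n\right)$)
$- \frac{568}{I{\left(12,-7 \right)}} = - \frac{568}{-4 - -7 - 84} = - \frac{568}{-4 + 7 - 84} = - \frac{568}{-81} = \left(-568\right) \left(- \frac{1}{81}\right) = \frac{568}{81}$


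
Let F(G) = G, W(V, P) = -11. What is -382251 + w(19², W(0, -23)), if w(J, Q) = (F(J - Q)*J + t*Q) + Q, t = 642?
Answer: -255032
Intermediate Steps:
w(J, Q) = 643*Q + J*(J - Q) (w(J, Q) = ((J - Q)*J + 642*Q) + Q = (J*(J - Q) + 642*Q) + Q = (642*Q + J*(J - Q)) + Q = 643*Q + J*(J - Q))
-382251 + w(19², W(0, -23)) = -382251 + (643*(-11) + 19²*(19² - 1*(-11))) = -382251 + (-7073 + 361*(361 + 11)) = -382251 + (-7073 + 361*372) = -382251 + (-7073 + 134292) = -382251 + 127219 = -255032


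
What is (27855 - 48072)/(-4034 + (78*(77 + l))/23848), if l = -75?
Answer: 120533754/24050669 ≈ 5.0117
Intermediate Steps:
(27855 - 48072)/(-4034 + (78*(77 + l))/23848) = (27855 - 48072)/(-4034 + (78*(77 - 75))/23848) = -20217/(-4034 + (78*2)*(1/23848)) = -20217/(-4034 + 156*(1/23848)) = -20217/(-4034 + 39/5962) = -20217/(-24050669/5962) = -20217*(-5962/24050669) = 120533754/24050669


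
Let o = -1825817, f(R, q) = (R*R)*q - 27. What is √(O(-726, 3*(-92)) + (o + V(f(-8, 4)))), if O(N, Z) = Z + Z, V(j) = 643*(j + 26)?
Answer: 2*I*√415601 ≈ 1289.3*I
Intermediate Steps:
f(R, q) = -27 + q*R² (f(R, q) = R²*q - 27 = q*R² - 27 = -27 + q*R²)
V(j) = 16718 + 643*j (V(j) = 643*(26 + j) = 16718 + 643*j)
O(N, Z) = 2*Z
√(O(-726, 3*(-92)) + (o + V(f(-8, 4)))) = √(2*(3*(-92)) + (-1825817 + (16718 + 643*(-27 + 4*(-8)²)))) = √(2*(-276) + (-1825817 + (16718 + 643*(-27 + 4*64)))) = √(-552 + (-1825817 + (16718 + 643*(-27 + 256)))) = √(-552 + (-1825817 + (16718 + 643*229))) = √(-552 + (-1825817 + (16718 + 147247))) = √(-552 + (-1825817 + 163965)) = √(-552 - 1661852) = √(-1662404) = 2*I*√415601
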